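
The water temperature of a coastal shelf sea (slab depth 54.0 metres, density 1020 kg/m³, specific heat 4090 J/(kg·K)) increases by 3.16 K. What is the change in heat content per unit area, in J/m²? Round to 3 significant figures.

7.12×10^8

Areal heat capacity C = ρ c_p D = 1020 × 4090 × 54.0 = 2.25×10^8 J/(m^2 K).
ΔQ = C ΔT = 2.25×10^8 × 3.16 = 7.12×10^8 J/m².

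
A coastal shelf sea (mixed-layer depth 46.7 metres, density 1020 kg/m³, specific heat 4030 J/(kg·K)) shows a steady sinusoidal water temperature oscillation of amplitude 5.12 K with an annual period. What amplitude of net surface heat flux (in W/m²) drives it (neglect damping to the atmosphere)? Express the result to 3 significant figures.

196

Areal heat capacity C = ρ c_p D = 1020 × 4030 × 46.7 = 1.92×10^8 J/(m²·K).
ω = 2π / 3.15×10^7 s = 1.99×10^-7 s⁻¹.
Cω = 1.92×10^8 × 1.99×10^-7 = 38.2 W/(m²·K).
F₀ = A × Cω = 5.12 × 38.2 = 196 W/m².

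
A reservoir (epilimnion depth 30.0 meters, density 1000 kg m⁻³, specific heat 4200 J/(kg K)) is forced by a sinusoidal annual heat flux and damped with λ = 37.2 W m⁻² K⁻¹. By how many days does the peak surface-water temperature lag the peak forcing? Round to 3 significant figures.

34.5 days

Areal heat capacity C = ρ c_p D = 1000 × 4200 × 30.0 = 1.26×10^8 J/(m^2 K).
ω = 2π / 3.15×10^7 s = 1.99×10^-7 s⁻¹.
Phase lag φ = arctan(Cω/λ) = arctan(25.1/37.2) = 0.594 rad.
Time lag = φ / ω = 0.594 / 1.99×10^-7 = 2.98×10^6 s = 34.5 days.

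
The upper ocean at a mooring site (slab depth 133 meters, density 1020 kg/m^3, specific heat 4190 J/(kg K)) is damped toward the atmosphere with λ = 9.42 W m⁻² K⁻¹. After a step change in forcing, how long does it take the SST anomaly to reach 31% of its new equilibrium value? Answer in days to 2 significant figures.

Areal heat capacity C = ρ c_p D = 1020 × 4190 × 133 = 5.68×10^8 J/(m²·K).
τ = C / λ = 5.68×10^8 / 9.42 = 6.03×10^7 s.
Fraction reached: 1 − e^(−t/τ) = 0.31 ⇒ t = −τ ln(1 − 0.31) = τ × 0.371.
t = 2.24×10^7 s = 259 days.

260 days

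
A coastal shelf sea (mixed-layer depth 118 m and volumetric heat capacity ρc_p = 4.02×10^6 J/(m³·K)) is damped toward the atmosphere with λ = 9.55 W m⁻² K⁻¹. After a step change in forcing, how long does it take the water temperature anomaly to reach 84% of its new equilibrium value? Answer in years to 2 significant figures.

2.9 years

Areal heat capacity C = ρc_p × D = 4.02×10^6 × 118 = 4.74×10^8 J/(m²·K).
τ = C / λ = 4.74×10^8 / 9.55 = 4.97×10^7 s.
Fraction reached: 1 − e^(−t/τ) = 0.84 ⇒ t = −τ ln(1 − 0.84) = τ × 1.83.
t = 9.10×10^7 s = 2.88 years.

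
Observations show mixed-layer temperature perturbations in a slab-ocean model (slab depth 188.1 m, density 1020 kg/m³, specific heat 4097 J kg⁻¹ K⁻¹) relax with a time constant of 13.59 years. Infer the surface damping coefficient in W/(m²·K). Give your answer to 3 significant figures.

1.83

Areal heat capacity C = ρ c_p D = 1020 × 4097 × 188.1 = 7.86×10^8 J/(m^2 K).
τ = 13.59 years = 4.29×10^8 s.
λ = C / τ = 7.86×10^8 / 4.29×10^8 = 1.83 W/(m²·K).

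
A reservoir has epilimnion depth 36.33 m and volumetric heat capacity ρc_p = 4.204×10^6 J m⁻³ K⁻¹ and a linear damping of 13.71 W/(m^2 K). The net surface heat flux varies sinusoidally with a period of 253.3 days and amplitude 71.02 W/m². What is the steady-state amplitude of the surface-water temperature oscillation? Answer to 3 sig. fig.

Areal heat capacity C = ρc_p × D = 4.204×10^6 × 36.33 = 1.53×10^8 J/(m^2 K).
Angular frequency ω = 2π / T = 2π / 2.19×10^7 s = 2.87×10^-7 s⁻¹.
√((Cω)² + λ²) = √((43.8)² + 13.71²) = 45.9 W/(m²·K).
Amplitude A = F₀ / √((Cω)²+λ²) = 71.02 / 45.9 = 1.55 K.

1.55 K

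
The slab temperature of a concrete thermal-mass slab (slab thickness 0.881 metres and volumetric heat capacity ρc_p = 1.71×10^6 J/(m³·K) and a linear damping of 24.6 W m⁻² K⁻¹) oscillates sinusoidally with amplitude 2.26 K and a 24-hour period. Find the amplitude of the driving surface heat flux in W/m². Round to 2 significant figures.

Areal heat capacity C = ρc_p × D = 1.71×10^6 × 0.881 = 1.51×10^6 J/(m²·K).
ω = 2π / 86400 s = 7.27×10^-5 s⁻¹.
√((Cω)² + λ²) = √((110)² + 24.6²) = 112 W/(m²·K).
F₀ = A × √((Cω)²+λ²) = 2.26 × 112 = 254 W/m².

250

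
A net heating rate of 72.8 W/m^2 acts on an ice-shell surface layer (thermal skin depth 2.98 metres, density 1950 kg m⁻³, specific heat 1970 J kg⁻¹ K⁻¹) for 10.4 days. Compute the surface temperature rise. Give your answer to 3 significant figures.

5.71 K

Areal heat capacity C = ρ c_p D = 1950 × 1970 × 2.98 = 1.14×10^7 J m⁻² K⁻¹.
Net heat input Q = F Δt = 72.8 × (10.4 days × 86400 s/day) = 6.54×10^7 J/m².
ΔT = Q / C = 6.54×10^7 / 1.14×10^7 = 5.71 K.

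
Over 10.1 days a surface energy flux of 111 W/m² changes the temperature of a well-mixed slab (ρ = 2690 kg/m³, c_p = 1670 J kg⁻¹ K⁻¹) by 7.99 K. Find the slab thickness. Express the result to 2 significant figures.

2.7 m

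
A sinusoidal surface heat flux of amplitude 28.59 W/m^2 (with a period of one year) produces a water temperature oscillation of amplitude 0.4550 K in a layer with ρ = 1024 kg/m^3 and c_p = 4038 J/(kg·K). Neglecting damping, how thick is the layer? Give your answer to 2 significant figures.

76 m

ω = 2π / 3.15×10^7 s = 1.99×10^-7 s⁻¹.
Required C = F₀ / (A ω) = 28.59 / (0.4550 × 1.99×10^-7) = 3.15×10^8 J/(m²·K).
D = C / (ρ c_p) = 3.15×10^8 / (1024 × 4038) = 76.3 m.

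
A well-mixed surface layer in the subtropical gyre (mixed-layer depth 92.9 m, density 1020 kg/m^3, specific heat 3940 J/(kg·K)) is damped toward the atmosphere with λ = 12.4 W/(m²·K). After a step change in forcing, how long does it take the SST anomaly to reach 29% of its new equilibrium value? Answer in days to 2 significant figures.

Areal heat capacity C = ρ c_p D = 1020 × 3940 × 92.9 = 3.73×10^8 J m⁻² K⁻¹.
τ = C / λ = 3.73×10^8 / 12.4 = 3.01×10^7 s.
Fraction reached: 1 − e^(−t/τ) = 0.29 ⇒ t = −τ ln(1 − 0.29) = τ × 0.342.
t = 1.03×10^7 s = 119 days.

120 days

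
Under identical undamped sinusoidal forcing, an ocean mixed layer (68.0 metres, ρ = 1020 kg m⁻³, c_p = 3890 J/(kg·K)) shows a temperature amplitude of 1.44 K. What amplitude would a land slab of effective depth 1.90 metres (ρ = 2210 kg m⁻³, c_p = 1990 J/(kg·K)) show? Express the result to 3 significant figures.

46.5 K

C_ocean = 2.70×10^8 J/(m²·K); C_land = 8.36×10^6 J/(m²·K).
A ∝ 1/C ⇒ A_land = A_ocean × C_ocean/C_land = 1.44 × 32.3 = 46.5 K.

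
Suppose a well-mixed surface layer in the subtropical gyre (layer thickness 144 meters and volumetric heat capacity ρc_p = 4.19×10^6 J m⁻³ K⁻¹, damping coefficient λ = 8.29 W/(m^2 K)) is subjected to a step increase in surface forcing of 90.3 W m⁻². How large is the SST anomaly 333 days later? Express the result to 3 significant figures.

Areal heat capacity C = ρc_p × D = 4.19×10^6 × 144 = 6.03×10^8 J/(m^2 K).
τ = C / λ = 6.03×10^8 / 8.29 = 7.28×10^7 s.
Equilibrium anomaly ΔT_eq = F / λ = 90.3 / 8.29 = 10.9 K.
t = 333 days = 2.88×10^7 s, so t/τ = 0.395.
ΔT(t) = ΔT_eq (1 − e^(−t/τ)) = 10.9 × (1 − e^−0.395) = 3.56 K.

3.56 K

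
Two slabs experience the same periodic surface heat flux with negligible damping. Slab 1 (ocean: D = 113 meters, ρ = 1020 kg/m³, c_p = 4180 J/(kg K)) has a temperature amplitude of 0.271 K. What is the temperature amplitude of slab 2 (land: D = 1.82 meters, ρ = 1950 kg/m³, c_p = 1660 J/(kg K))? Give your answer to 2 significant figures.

22 K

C_ocean = 4.82×10^8 J/(m²·K); C_land = 5.89×10^6 J/(m²·K).
A ∝ 1/C ⇒ A_land = A_ocean × C_ocean/C_land = 0.271 × 81.8 = 22.2 K.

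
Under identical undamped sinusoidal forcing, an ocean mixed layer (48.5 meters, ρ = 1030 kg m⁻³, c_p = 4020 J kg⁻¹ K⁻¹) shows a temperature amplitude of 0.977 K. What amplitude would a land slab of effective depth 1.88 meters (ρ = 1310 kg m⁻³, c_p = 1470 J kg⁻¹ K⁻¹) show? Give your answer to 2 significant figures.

C_ocean = 2.01×10^8 J/(m²·K); C_land = 3.62×10^6 J/(m²·K).
A ∝ 1/C ⇒ A_land = A_ocean × C_ocean/C_land = 0.977 × 55.5 = 54.2 K.

54 K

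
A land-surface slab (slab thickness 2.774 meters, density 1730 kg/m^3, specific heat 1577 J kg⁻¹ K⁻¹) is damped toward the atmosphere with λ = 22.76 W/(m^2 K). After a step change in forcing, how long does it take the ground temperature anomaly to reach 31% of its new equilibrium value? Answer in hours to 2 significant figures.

34 hours

Areal heat capacity C = ρ c_p D = 1730 × 1577 × 2.774 = 7.57×10^6 J m⁻² K⁻¹.
τ = C / λ = 7.57×10^6 / 22.76 = 3.33×10^5 s.
Fraction reached: 1 − e^(−t/τ) = 0.31 ⇒ t = −τ ln(1 − 0.31) = τ × 0.371.
t = 1.23×10^5 s = 34.3 hours.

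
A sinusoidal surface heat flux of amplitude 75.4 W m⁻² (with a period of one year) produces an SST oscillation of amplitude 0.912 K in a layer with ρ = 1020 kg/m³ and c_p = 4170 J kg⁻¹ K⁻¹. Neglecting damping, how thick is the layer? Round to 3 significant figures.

ω = 2π / 3.15×10^7 s = 1.99×10^-7 s⁻¹.
Required C = F₀ / (A ω) = 75.4 / (0.912 × 1.99×10^-7) = 4.15×10^8 J/(m²·K).
D = C / (ρ c_p) = 4.15×10^8 / (1020 × 4170) = 97.6 m.

97.6 m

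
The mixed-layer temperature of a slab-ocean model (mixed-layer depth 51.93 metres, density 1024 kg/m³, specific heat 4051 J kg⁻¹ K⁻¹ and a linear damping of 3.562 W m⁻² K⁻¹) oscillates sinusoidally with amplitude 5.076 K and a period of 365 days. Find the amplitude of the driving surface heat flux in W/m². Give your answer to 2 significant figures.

Areal heat capacity C = ρ c_p D = 1024 × 4051 × 51.93 = 2.15×10^8 J m⁻² K⁻¹.
ω = 2π / 3.15×10^7 s = 1.99×10^-7 s⁻¹.
√((Cω)² + λ²) = √((42.9)² + 3.562²) = 43.1 W/(m²·K).
F₀ = A × √((Cω)²+λ²) = 5.076 × 43.1 = 219 W/m².

220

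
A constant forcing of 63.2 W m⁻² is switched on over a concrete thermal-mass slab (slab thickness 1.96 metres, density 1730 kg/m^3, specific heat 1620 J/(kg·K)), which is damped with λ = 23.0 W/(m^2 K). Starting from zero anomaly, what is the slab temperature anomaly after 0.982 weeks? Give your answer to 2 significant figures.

Areal heat capacity C = ρ c_p D = 1730 × 1620 × 1.96 = 5.49×10^6 J/(m²·K).
τ = C / λ = 5.49×10^6 / 23.0 = 2.39×10^5 s.
Equilibrium anomaly ΔT_eq = F / λ = 63.2 / 23.0 = 2.75 K.
t = 0.982 weeks = 5.94×10^5 s, so t/τ = 2.49.
ΔT(t) = ΔT_eq (1 − e^(−t/τ)) = 2.75 × (1 − e^−2.49) = 2.52 K.

2.5 K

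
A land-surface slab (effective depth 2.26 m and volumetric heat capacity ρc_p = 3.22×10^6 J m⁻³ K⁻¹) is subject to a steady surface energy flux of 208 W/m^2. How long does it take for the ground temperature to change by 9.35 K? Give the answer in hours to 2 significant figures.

Areal heat capacity C = ρc_p × D = 3.22×10^6 × 2.26 = 7.28×10^6 J/(m²·K).
Time required: Δt = C ΔT / F = 7.28×10^6 × 9.35 / 208 = 3.27×10^5 s.
In hours: 3.27×10^5 s / (3600 s/hour) = 90.9 hours.

91 hours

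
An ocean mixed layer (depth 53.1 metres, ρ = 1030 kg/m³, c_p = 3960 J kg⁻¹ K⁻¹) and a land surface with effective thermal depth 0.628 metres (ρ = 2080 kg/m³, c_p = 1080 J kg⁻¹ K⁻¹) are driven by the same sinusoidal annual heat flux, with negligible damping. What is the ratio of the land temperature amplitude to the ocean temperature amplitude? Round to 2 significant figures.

150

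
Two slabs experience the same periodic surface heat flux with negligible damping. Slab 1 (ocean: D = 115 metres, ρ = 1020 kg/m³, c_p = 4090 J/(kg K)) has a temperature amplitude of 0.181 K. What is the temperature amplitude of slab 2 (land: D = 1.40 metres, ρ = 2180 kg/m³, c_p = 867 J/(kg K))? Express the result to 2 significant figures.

33 K

C_ocean = 4.80×10^8 J/(m²·K); C_land = 2.65×10^6 J/(m²·K).
A ∝ 1/C ⇒ A_land = A_ocean × C_ocean/C_land = 0.181 × 181 = 32.8 K.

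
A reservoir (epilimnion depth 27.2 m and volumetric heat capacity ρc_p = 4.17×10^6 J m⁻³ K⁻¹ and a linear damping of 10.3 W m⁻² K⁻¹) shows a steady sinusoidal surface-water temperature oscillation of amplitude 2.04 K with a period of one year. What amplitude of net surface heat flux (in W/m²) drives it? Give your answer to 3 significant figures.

50.7

Areal heat capacity C = ρc_p × D = 4.17×10^6 × 27.2 = 1.13×10^8 J/(m^2 K).
ω = 2π / 3.15×10^7 s = 1.99×10^-7 s⁻¹.
√((Cω)² + λ²) = √((22.6)² + 10.3²) = 24.8 W/(m²·K).
F₀ = A × √((Cω)²+λ²) = 2.04 × 24.8 = 50.7 W/m².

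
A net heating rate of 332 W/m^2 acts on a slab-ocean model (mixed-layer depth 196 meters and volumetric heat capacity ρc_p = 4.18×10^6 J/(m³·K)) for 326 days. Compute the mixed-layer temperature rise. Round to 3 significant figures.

Areal heat capacity C = ρc_p × D = 4.18×10^6 × 196 = 8.19×10^8 J/(m²·K).
Net heat input Q = F Δt = 332 × (326 days × 86400 s/day) = 9.35×10^9 J/m².
ΔT = Q / C = 9.35×10^9 / 8.19×10^8 = 11.4 K.

11.4 K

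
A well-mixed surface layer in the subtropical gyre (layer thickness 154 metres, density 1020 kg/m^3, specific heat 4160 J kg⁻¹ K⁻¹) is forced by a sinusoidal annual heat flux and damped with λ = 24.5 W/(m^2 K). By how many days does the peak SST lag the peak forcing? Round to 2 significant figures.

Areal heat capacity C = ρ c_p D = 1020 × 4160 × 154 = 6.53×10^8 J/(m^2 K).
ω = 2π / 3.15×10^7 s = 1.99×10^-7 s⁻¹.
Phase lag φ = arctan(Cω/λ) = arctan(130/24.5) = 1.38 rad.
Time lag = φ / ω = 1.38 / 1.99×10^-7 = 6.95×10^6 s = 80.4 days.

80 days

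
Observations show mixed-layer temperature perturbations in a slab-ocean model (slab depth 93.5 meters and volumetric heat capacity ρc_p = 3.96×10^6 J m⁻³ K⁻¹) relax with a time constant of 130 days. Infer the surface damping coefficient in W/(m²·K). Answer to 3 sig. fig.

33.0

Areal heat capacity C = ρc_p × D = 3.96×10^6 × 93.5 = 3.70×10^8 J/(m²·K).
τ = 130 days = 1.12×10^7 s.
λ = C / τ = 3.70×10^8 / 1.12×10^7 = 33.0 W/(m²·K).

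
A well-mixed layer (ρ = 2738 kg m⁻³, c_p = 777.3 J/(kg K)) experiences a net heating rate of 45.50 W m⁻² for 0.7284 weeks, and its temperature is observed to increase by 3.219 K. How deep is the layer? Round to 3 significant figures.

2.93 m

Heat input Q = F Δt = 45.50 × 4.41×10^5 s = 2.00×10^7 J/m².
Required areal heat capacity C = Q / ΔT = 6.23×10^6 J/(m²·K).
Depth D = C / (ρ c_p) = 6.23×10^6 / (2738 × 777.3) = 2.93 m.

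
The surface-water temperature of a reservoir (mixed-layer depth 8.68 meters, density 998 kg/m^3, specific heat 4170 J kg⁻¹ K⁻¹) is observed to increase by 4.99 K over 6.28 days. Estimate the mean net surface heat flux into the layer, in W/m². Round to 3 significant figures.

332

Areal heat capacity C = ρ c_p D = 998 × 4170 × 8.68 = 3.61×10^7 J/(m²·K).
Required heat per unit area: Q = C ΔT = 3.61×10^7 × 4.99 = 1.80×10^8 J/m².
Flux F = Q / Δt = 1.80×10^8 / 5.43×10^5 s = 332 W/m².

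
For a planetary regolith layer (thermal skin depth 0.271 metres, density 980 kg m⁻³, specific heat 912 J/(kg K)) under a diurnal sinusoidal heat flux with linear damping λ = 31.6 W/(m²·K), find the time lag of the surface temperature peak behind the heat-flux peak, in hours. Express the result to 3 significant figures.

Areal heat capacity C = ρ c_p D = 980 × 912 × 0.271 = 2.42×10^5 J m⁻² K⁻¹.
ω = 2π / 86400 s = 7.27×10^-5 s⁻¹.
Phase lag φ = arctan(Cω/λ) = arctan(17.6/31.6) = 0.509 rad.
Time lag = φ / ω = 0.509 / 7.27×10^-5 = 6990 s = 1.94 hours.

1.94 hours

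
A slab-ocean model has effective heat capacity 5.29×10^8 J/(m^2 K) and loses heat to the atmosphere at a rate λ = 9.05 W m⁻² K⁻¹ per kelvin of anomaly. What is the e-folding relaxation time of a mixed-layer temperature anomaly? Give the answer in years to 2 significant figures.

Areal heat capacity C = 5.29×10^8 J/(m^2 K) (given).
Relaxation time τ = C / λ = 5.29×10^8 / 9.05 = 5.85×10^7 s.
In years: 5.85×10^7 s / (3.156×10^7 s/year) = 1.85 years.

1.9 years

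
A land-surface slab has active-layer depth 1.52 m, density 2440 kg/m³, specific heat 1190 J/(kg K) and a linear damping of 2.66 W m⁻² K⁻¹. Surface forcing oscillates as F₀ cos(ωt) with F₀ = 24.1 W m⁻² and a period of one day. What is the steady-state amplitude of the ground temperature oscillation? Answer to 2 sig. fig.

Areal heat capacity C = ρ c_p D = 2440 × 1190 × 1.52 = 4.41×10^6 J/(m^2 K).
Angular frequency ω = 2π / T = 2π / 86400 s = 7.27×10^-5 s⁻¹.
√((Cω)² + λ²) = √((321)² + 2.66²) = 321 W/(m²·K).
Amplitude A = F₀ / √((Cω)²+λ²) = 24.1 / 321 = 0.0751 K.

0.075 K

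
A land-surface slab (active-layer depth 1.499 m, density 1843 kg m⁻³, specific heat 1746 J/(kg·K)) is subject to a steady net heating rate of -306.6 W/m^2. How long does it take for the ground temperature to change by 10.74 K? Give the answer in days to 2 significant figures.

2.0 days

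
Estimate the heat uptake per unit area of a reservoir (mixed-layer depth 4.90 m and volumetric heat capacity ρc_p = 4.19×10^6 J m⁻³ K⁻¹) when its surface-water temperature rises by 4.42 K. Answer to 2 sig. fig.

9.1×10^7

Areal heat capacity C = ρc_p × D = 4.19×10^6 × 4.90 = 2.05×10^7 J/(m^2 K).
ΔQ = C ΔT = 2.05×10^7 × 4.42 = 9.07×10^7 J/m².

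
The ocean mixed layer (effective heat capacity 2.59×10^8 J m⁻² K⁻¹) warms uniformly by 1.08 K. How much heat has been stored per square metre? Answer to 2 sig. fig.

2.8×10^8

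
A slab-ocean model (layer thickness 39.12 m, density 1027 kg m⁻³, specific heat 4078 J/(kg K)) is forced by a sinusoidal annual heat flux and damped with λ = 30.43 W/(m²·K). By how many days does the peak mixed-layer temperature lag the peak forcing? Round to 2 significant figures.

Areal heat capacity C = ρ c_p D = 1027 × 4078 × 39.12 = 1.64×10^8 J m⁻² K⁻¹.
ω = 2π / 3.15×10^7 s = 1.99×10^-7 s⁻¹.
Phase lag φ = arctan(Cω/λ) = arctan(32.6/30.43) = 0.820 rad.
Time lag = φ / ω = 0.820 / 1.99×10^-7 = 4.12×10^6 s = 47.7 days.

48 days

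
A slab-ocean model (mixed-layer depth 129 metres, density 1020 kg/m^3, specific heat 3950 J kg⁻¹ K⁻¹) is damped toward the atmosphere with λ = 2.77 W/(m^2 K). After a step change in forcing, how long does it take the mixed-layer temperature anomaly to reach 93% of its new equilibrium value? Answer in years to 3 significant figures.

15.8 years

Areal heat capacity C = ρ c_p D = 1020 × 3950 × 129 = 5.20×10^8 J m⁻² K⁻¹.
τ = C / λ = 5.20×10^8 / 2.77 = 1.88×10^8 s.
Fraction reached: 1 − e^(−t/τ) = 0.93 ⇒ t = −τ ln(1 − 0.93) = τ × 2.66.
t = 4.99×10^8 s = 15.8 years.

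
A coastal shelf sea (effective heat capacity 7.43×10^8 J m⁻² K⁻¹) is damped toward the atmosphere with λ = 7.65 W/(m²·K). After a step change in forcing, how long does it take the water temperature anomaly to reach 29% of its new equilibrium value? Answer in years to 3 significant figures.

1.05 years

Areal heat capacity C = 7.43×10^8 J m⁻² K⁻¹ (given).
τ = C / λ = 7.43×10^8 / 7.65 = 9.71×10^7 s.
Fraction reached: 1 − e^(−t/τ) = 0.29 ⇒ t = −τ ln(1 − 0.29) = τ × 0.342.
t = 3.33×10^7 s = 1.05 years.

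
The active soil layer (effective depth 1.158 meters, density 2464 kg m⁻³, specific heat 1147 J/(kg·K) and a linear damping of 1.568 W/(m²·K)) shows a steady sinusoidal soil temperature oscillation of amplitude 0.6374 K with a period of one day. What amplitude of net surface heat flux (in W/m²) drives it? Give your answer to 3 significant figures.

152

Areal heat capacity C = ρ c_p D = 2464 × 1147 × 1.158 = 3.27×10^6 J/(m²·K).
ω = 2π / 86400 s = 7.27×10^-5 s⁻¹.
√((Cω)² + λ²) = √((238)² + 1.568²) = 238 W/(m²·K).
F₀ = A × √((Cω)²+λ²) = 0.6374 × 238 = 152 W/m².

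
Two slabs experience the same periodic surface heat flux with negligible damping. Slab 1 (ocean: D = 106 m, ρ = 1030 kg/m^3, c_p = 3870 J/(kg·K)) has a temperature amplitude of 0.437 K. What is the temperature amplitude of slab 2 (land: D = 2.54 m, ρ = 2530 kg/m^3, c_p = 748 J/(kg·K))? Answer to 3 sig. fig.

38.4 K

C_ocean = 4.23×10^8 J/(m²·K); C_land = 4.81×10^6 J/(m²·K).
A ∝ 1/C ⇒ A_land = A_ocean × C_ocean/C_land = 0.437 × 87.9 = 38.4 K.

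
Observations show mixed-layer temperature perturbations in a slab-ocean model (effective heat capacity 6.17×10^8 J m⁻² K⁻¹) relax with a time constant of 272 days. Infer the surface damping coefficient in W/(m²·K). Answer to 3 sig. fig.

26.3

Areal heat capacity C = 6.17×10^8 J m⁻² K⁻¹ (given).
τ = 272 days = 2.35×10^7 s.
λ = C / τ = 6.17×10^8 / 2.35×10^7 = 26.3 W/(m²·K).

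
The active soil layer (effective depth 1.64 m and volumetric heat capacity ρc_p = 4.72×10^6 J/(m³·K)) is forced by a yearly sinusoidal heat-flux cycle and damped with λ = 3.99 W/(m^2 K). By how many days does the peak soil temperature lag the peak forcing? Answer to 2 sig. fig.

Areal heat capacity C = ρc_p × D = 4.72×10^6 × 1.64 = 7.74×10^6 J/(m^2 K).
ω = 2π / 3.15×10^7 s = 1.99×10^-7 s⁻¹.
Phase lag φ = arctan(Cω/λ) = arctan(1.54/3.99) = 0.369 rad.
Time lag = φ / ω = 0.369 / 1.99×10^-7 = 1.85×10^6 s = 21.4 days.

21 days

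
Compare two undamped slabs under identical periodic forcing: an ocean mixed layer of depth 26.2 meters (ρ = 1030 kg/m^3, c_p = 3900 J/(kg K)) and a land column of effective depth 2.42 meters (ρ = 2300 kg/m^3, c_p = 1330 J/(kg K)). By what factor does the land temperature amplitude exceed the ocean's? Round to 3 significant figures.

14.2

C_ocean = 1030 × 3900 × 26.2 = 1.05×10^8 J/(m²·K).
C_land = 2300 × 1330 × 2.42 = 7.40×10^6 J/(m²·K).
Undamped amplitude ∝ 1/C, so A_land/A_ocean = C_ocean/C_land = 14.2.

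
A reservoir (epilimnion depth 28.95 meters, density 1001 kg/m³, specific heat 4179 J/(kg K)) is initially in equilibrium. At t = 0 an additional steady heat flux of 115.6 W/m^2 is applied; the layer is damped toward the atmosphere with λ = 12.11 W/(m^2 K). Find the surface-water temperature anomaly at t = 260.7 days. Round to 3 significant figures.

Areal heat capacity C = ρ c_p D = 1001 × 4179 × 28.95 = 1.21×10^8 J/(m²·K).
τ = C / λ = 1.21×10^8 / 12.11 = 1.00×10^7 s.
Equilibrium anomaly ΔT_eq = F / λ = 115.6 / 12.11 = 9.55 K.
t = 260.7 days = 2.25×10^7 s, so t/τ = 2.25.
ΔT(t) = ΔT_eq (1 − e^(−t/τ)) = 9.55 × (1 − e^−2.25) = 8.54 K.

8.54 K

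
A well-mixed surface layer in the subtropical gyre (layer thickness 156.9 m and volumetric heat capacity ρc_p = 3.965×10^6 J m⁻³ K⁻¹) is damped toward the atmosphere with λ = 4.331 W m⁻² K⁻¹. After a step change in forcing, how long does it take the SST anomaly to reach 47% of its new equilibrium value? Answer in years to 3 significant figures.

2.89 years

Areal heat capacity C = ρc_p × D = 3.965×10^6 × 156.9 = 6.22×10^8 J m⁻² K⁻¹.
τ = C / λ = 6.22×10^8 / 4.331 = 1.44×10^8 s.
Fraction reached: 1 − e^(−t/τ) = 0.47 ⇒ t = −τ ln(1 − 0.47) = τ × 0.635.
t = 9.12×10^7 s = 2.89 years.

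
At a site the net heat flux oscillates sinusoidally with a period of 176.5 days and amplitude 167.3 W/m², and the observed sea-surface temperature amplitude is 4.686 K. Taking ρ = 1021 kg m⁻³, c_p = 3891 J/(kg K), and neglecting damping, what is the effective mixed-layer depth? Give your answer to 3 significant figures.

21.8 m

ω = 2π / 1.52×10^7 s = 4.12×10^-7 s⁻¹.
Required C = F₀ / (A ω) = 167.3 / (4.686 × 4.12×10^-7) = 8.67×10^7 J/(m²·K).
D = C / (ρ c_p) = 8.67×10^7 / (1021 × 3891) = 21.8 m.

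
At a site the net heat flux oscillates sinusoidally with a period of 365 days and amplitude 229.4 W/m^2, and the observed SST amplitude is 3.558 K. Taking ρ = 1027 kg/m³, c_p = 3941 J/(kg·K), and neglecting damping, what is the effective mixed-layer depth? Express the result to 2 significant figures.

80 m

ω = 2π / 3.15×10^7 s = 1.99×10^-7 s⁻¹.
Required C = F₀ / (A ω) = 229.4 / (3.558 × 1.99×10^-7) = 3.24×10^8 J/(m²·K).
D = C / (ρ c_p) = 3.24×10^8 / (1027 × 3941) = 80.0 m.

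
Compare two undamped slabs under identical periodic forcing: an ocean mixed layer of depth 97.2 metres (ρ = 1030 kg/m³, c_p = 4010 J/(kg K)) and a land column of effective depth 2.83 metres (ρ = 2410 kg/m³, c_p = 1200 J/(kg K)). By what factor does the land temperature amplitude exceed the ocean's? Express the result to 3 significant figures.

C_ocean = 1030 × 4010 × 97.2 = 4.01×10^8 J/(m²·K).
C_land = 2410 × 1200 × 2.83 = 8.18×10^6 J/(m²·K).
Undamped amplitude ∝ 1/C, so A_land/A_ocean = C_ocean/C_land = 49.1.

49.1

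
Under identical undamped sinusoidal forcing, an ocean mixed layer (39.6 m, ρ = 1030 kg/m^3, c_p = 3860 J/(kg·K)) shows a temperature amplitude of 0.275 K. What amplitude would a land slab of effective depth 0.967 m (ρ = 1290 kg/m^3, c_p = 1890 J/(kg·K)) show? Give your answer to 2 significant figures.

18 K

C_ocean = 1.57×10^8 J/(m²·K); C_land = 2.36×10^6 J/(m²·K).
A ∝ 1/C ⇒ A_land = A_ocean × C_ocean/C_land = 0.275 × 66.8 = 18.4 K.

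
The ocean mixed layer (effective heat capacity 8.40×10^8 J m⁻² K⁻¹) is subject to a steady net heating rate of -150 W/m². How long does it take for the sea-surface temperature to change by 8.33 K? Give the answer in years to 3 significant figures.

1.48 years

Areal heat capacity C = 8.40×10^8 J m⁻² K⁻¹ (given).
Time required: Δt = C ΔT / F = 8.40×10^8 × -8.33 / -150 = 4.66×10^7 s.
In years: 4.66×10^7 s / (3.156×10^7 s/year) = 1.48 years.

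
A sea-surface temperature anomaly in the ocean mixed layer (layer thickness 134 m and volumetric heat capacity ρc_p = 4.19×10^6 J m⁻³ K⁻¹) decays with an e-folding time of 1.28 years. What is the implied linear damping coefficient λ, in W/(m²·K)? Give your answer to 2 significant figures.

Areal heat capacity C = ρc_p × D = 4.19×10^6 × 134 = 5.61×10^8 J m⁻² K⁻¹.
τ = 1.28 years = 4.04×10^7 s.
λ = C / τ = 5.61×10^8 / 4.04×10^7 = 13.9 W/(m²·K).

14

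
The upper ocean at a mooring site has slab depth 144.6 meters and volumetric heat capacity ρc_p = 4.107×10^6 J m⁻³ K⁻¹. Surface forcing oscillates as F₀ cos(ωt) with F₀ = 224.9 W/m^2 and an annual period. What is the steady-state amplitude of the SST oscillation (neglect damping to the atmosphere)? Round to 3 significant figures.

1.90 K

Areal heat capacity C = ρc_p × D = 4.107×10^6 × 144.6 = 5.94×10^8 J/(m²·K).
Angular frequency ω = 2π / T = 2π / 3.15×10^7 s = 1.99×10^-7 s⁻¹.
Cω = 5.94×10^8 × 1.99×10^-7 = 118 W/(m²·K).
Amplitude A = F₀ / (Cω) = 224.9 / 118 = 1.90 K.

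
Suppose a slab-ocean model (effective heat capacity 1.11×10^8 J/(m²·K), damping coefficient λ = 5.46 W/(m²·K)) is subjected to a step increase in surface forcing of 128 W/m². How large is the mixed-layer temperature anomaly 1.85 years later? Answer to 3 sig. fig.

Areal heat capacity C = 1.11×10^8 J/(m²·K) (given).
τ = C / λ = 1.11×10^8 / 5.46 = 2.03×10^7 s.
Equilibrium anomaly ΔT_eq = F / λ = 128 / 5.46 = 23.4 K.
t = 1.85 years = 5.84×10^7 s, so t/τ = 2.87.
ΔT(t) = ΔT_eq (1 − e^(−t/τ)) = 23.4 × (1 − e^−2.87) = 22.1 K.

22.1 K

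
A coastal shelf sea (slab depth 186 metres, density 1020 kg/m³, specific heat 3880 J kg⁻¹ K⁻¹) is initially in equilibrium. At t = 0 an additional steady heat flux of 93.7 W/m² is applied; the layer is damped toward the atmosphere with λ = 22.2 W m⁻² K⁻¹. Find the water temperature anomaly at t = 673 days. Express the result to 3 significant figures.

3.49 K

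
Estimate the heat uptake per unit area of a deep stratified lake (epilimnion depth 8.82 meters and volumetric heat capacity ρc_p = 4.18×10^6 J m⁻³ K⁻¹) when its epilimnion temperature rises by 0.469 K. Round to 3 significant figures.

Areal heat capacity C = ρc_p × D = 4.18×10^6 × 8.82 = 3.69×10^7 J/(m^2 K).
ΔQ = C ΔT = 3.69×10^7 × 0.469 = 1.73×10^7 J/m².

1.73×10^7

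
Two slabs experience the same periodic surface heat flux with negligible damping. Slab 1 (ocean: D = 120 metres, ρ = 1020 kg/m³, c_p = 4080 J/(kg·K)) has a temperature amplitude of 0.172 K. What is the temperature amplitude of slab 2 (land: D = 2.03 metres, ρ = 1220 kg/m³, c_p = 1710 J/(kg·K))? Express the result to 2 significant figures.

20 K

C_ocean = 4.99×10^8 J/(m²·K); C_land = 4.23×10^6 J/(m²·K).
A ∝ 1/C ⇒ A_land = A_ocean × C_ocean/C_land = 0.172 × 118 = 20.3 K.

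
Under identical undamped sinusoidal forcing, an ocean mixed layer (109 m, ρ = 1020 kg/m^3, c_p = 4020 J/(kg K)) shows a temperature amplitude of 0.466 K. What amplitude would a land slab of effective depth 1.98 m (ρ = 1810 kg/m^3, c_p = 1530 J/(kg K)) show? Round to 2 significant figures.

C_ocean = 4.47×10^8 J/(m²·K); C_land = 5.48×10^6 J/(m²·K).
A ∝ 1/C ⇒ A_land = A_ocean × C_ocean/C_land = 0.466 × 81.5 = 38.0 K.

38 K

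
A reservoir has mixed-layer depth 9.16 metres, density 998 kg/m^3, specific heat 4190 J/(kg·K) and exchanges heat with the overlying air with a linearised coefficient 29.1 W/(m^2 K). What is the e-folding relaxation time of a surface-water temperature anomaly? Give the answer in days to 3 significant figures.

Areal heat capacity C = ρ c_p D = 998 × 4190 × 9.16 = 3.83×10^7 J/(m²·K).
Relaxation time τ = C / λ = 3.83×10^7 / 29.1 = 1.32×10^6 s.
In days: 1.32×10^6 s / (86400 s/day) = 15.2 days.

15.2 days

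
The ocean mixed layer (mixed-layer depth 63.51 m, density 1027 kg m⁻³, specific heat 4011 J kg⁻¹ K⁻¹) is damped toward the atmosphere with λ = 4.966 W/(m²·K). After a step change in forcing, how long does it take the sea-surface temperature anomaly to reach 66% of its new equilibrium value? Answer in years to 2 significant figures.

Areal heat capacity C = ρ c_p D = 1027 × 4011 × 63.51 = 2.62×10^8 J/(m²·K).
τ = C / λ = 2.62×10^8 / 4.966 = 5.27×10^7 s.
Fraction reached: 1 − e^(−t/τ) = 0.66 ⇒ t = −τ ln(1 − 0.66) = τ × 1.08.
t = 5.68×10^7 s = 1.80 years.

1.8 years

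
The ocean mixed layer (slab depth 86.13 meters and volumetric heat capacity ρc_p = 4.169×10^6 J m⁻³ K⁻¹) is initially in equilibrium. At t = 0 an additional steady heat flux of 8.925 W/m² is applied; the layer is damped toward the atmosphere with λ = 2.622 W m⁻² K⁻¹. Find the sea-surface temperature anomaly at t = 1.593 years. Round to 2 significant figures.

Areal heat capacity C = ρc_p × D = 4.169×10^6 × 86.13 = 3.59×10^8 J/(m²·K).
τ = C / λ = 3.59×10^8 / 2.622 = 1.37×10^8 s.
Equilibrium anomaly ΔT_eq = F / λ = 8.925 / 2.622 = 3.40 K.
t = 1.593 years = 5.03×10^7 s, so t/τ = 0.367.
ΔT(t) = ΔT_eq (1 − e^(−t/τ)) = 3.40 × (1 − e^−0.367) = 1.05 K.

1.0 K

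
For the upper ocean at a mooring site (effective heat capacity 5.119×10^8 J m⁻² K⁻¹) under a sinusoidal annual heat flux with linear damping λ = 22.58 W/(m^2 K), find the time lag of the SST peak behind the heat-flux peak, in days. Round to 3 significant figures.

78.6 days

Areal heat capacity C = 5.119×10^8 J m⁻² K⁻¹ (given).
ω = 2π / 3.15×10^7 s = 1.99×10^-7 s⁻¹.
Phase lag φ = arctan(Cω/λ) = arctan(102/22.58) = 1.35 rad.
Time lag = φ / ω = 1.35 / 1.99×10^-7 = 6.79×10^6 s = 78.6 days.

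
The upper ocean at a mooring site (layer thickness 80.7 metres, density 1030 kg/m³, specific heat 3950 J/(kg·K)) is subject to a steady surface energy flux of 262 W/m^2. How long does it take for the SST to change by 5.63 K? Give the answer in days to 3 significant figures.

81.7 days

Areal heat capacity C = ρ c_p D = 1030 × 3950 × 80.7 = 3.28×10^8 J/(m²·K).
Time required: Δt = C ΔT / F = 3.28×10^8 × 5.63 / 262 = 7.06×10^6 s.
In days: 7.06×10^6 s / (86400 s/day) = 81.7 days.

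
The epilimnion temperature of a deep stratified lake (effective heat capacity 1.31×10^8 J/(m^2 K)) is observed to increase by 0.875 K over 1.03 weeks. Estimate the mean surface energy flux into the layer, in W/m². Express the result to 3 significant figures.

Areal heat capacity C = 1.31×10^8 J/(m^2 K) (given).
Required heat per unit area: Q = C ΔT = 1.31×10^8 × 0.875 = 1.15×10^8 J/m².
Flux F = Q / Δt = 1.15×10^8 / 6.23×10^5 s = 184 W/m².

184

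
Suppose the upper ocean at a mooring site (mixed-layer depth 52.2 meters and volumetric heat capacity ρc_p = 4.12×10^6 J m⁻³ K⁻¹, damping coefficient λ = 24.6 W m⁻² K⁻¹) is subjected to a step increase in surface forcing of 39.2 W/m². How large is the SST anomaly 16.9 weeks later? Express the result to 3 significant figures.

Areal heat capacity C = ρc_p × D = 4.12×10^6 × 52.2 = 2.15×10^8 J/(m²·K).
τ = C / λ = 2.15×10^8 / 24.6 = 8.74×10^6 s.
Equilibrium anomaly ΔT_eq = F / λ = 39.2 / 24.6 = 1.59 K.
t = 16.9 weeks = 1.02×10^7 s, so t/τ = 1.17.
ΔT(t) = ΔT_eq (1 − e^(−t/τ)) = 1.59 × (1 − e^−1.17) = 1.10 K.

1.10 K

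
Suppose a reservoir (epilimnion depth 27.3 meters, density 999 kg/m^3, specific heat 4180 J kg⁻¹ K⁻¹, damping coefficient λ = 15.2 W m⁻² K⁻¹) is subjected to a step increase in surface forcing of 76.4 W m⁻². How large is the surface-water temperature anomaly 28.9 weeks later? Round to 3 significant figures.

4.54 K

Areal heat capacity C = ρ c_p D = 999 × 4180 × 27.3 = 1.14×10^8 J/(m^2 K).
τ = C / λ = 1.14×10^8 / 15.2 = 7.50×10^6 s.
Equilibrium anomaly ΔT_eq = F / λ = 76.4 / 15.2 = 5.03 K.
t = 28.9 weeks = 1.75×10^7 s, so t/τ = 2.33.
ΔT(t) = ΔT_eq (1 − e^(−t/τ)) = 5.03 × (1 − e^−2.33) = 4.54 K.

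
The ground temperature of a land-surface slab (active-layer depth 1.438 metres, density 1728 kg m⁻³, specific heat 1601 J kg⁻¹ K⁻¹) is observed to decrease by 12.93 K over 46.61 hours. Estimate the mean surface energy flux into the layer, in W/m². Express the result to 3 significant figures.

Areal heat capacity C = ρ c_p D = 1728 × 1601 × 1.438 = 3.98×10^6 J m⁻² K⁻¹.
Required heat per unit area: Q = C ΔT = 3.98×10^6 × -12.93 = -5.14×10^7 J/m².
Flux F = Q / Δt = -5.14×10^7 / 1.68×10^5 s = -307 W/m².

-307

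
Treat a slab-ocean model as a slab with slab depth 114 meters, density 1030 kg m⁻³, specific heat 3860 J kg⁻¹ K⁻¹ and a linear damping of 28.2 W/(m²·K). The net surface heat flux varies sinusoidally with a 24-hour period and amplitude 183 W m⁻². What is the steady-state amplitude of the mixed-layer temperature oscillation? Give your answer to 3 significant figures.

0.00555 K

Areal heat capacity C = ρ c_p D = 1030 × 3860 × 114 = 4.53×10^8 J m⁻² K⁻¹.
Angular frequency ω = 2π / T = 2π / 86400 s = 7.27×10^-5 s⁻¹.
√((Cω)² + λ²) = √((33000)² + 28.2²) = 33000 W/(m²·K).
Amplitude A = F₀ / √((Cω)²+λ²) = 183 / 33000 = 0.00555 K.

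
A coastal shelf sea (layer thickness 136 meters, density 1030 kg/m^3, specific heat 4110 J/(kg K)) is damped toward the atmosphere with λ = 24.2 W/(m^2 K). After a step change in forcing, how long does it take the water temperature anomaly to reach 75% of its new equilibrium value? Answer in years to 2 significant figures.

Areal heat capacity C = ρ c_p D = 1030 × 4110 × 136 = 5.76×10^8 J/(m²·K).
τ = C / λ = 5.76×10^8 / 24.2 = 2.38×10^7 s.
Fraction reached: 1 − e^(−t/τ) = 0.75 ⇒ t = −τ ln(1 − 0.75) = τ × 1.39.
t = 3.30×10^7 s = 1.05 years.

1.0 years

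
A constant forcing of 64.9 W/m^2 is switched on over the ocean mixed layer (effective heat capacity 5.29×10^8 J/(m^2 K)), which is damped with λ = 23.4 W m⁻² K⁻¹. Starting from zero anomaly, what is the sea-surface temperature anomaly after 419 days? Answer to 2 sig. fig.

2.2 K

Areal heat capacity C = 5.29×10^8 J/(m^2 K) (given).
τ = C / λ = 5.29×10^8 / 23.4 = 2.26×10^7 s.
Equilibrium anomaly ΔT_eq = F / λ = 64.9 / 23.4 = 2.77 K.
t = 419 days = 3.62×10^7 s, so t/τ = 1.60.
ΔT(t) = ΔT_eq (1 − e^(−t/τ)) = 2.77 × (1 − e^−1.60) = 2.21 K.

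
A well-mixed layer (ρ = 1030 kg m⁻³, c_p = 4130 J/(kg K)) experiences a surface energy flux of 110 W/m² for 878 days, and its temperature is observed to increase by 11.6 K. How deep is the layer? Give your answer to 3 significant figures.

169 m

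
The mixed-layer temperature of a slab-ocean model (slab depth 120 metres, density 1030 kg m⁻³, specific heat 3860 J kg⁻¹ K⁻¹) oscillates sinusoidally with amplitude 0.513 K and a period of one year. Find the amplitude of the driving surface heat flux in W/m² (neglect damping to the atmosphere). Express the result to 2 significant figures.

49

Areal heat capacity C = ρ c_p D = 1030 × 3860 × 120 = 4.77×10^8 J/(m²·K).
ω = 2π / 3.15×10^7 s = 1.99×10^-7 s⁻¹.
Cω = 4.77×10^8 × 1.99×10^-7 = 95.1 W/(m²·K).
F₀ = A × Cω = 0.513 × 95.1 = 48.8 W/m².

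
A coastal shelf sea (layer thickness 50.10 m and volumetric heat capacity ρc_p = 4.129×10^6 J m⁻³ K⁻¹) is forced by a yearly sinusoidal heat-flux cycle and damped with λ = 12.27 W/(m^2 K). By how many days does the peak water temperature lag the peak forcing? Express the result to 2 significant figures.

74 days

Areal heat capacity C = ρc_p × D = 4.129×10^6 × 50.10 = 2.07×10^8 J m⁻² K⁻¹.
ω = 2π / 3.15×10^7 s = 1.99×10^-7 s⁻¹.
Phase lag φ = arctan(Cω/λ) = arctan(41.2/12.27) = 1.28 rad.
Time lag = φ / ω = 1.28 / 1.99×10^-7 = 6.43×10^6 s = 74.4 days.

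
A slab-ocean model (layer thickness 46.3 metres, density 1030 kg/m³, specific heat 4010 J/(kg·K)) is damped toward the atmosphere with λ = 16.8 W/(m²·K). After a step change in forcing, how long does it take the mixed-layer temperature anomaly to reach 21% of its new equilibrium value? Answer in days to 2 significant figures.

Areal heat capacity C = ρ c_p D = 1030 × 4010 × 46.3 = 1.91×10^8 J m⁻² K⁻¹.
τ = C / λ = 1.91×10^8 / 16.8 = 1.14×10^7 s.
Fraction reached: 1 − e^(−t/τ) = 0.21 ⇒ t = −τ ln(1 − 0.21) = τ × 0.236.
t = 2.68×10^6 s = 31.1 days.

31 days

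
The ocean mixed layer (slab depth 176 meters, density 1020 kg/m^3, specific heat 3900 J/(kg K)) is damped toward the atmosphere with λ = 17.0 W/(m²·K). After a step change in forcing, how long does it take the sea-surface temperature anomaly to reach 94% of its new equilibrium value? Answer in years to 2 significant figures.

Areal heat capacity C = ρ c_p D = 1020 × 3900 × 176 = 7.00×10^8 J m⁻² K⁻¹.
τ = C / λ = 7.00×10^8 / 17.0 = 4.12×10^7 s.
Fraction reached: 1 − e^(−t/τ) = 0.94 ⇒ t = −τ ln(1 − 0.94) = τ × 2.81.
t = 1.16×10^8 s = 3.67 years.

3.7 years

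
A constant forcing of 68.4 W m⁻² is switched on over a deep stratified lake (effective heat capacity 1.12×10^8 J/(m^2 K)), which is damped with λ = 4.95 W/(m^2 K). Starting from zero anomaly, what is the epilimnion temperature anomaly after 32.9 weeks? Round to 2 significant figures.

Areal heat capacity C = 1.12×10^8 J/(m^2 K) (given).
τ = C / λ = 1.12×10^8 / 4.95 = 2.26×10^7 s.
Equilibrium anomaly ΔT_eq = F / λ = 68.4 / 4.95 = 13.8 K.
t = 32.9 weeks = 1.99×10^7 s, so t/τ = 0.879.
ΔT(t) = ΔT_eq (1 − e^(−t/τ)) = 13.8 × (1 − e^−0.879) = 8.08 K.

8.1 K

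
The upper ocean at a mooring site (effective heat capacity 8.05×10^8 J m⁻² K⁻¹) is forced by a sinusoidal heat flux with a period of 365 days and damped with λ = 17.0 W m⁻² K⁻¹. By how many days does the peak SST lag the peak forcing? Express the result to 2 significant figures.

85 days

Areal heat capacity C = 8.05×10^8 J m⁻² K⁻¹ (given).
ω = 2π / 3.15×10^7 s = 1.99×10^-7 s⁻¹.
Phase lag φ = arctan(Cω/λ) = arctan(160/17.0) = 1.47 rad.
Time lag = φ / ω = 1.47 / 1.99×10^-7 = 7.35×10^6 s = 85.1 days.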